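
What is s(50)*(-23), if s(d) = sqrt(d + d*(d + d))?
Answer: -115*sqrt(202) ≈ -1634.5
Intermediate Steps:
s(d) = sqrt(d + 2*d**2) (s(d) = sqrt(d + d*(2*d)) = sqrt(d + 2*d**2))
s(50)*(-23) = sqrt(50*(1 + 2*50))*(-23) = sqrt(50*(1 + 100))*(-23) = sqrt(50*101)*(-23) = sqrt(5050)*(-23) = (5*sqrt(202))*(-23) = -115*sqrt(202)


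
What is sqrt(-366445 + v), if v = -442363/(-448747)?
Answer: 2*I*sqrt(18448062321594711)/448747 ≈ 605.35*I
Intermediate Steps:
v = 442363/448747 (v = -442363*(-1/448747) = 442363/448747 ≈ 0.98577)
sqrt(-366445 + v) = sqrt(-366445 + 442363/448747) = sqrt(-164440652052/448747) = 2*I*sqrt(18448062321594711)/448747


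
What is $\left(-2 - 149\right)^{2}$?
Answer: $22801$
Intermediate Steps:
$\left(-2 - 149\right)^{2} = \left(-151\right)^{2} = 22801$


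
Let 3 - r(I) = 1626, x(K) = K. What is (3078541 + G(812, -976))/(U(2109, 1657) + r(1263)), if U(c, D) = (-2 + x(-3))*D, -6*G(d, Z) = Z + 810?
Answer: -4617853/14862 ≈ -310.72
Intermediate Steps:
r(I) = -1623 (r(I) = 3 - 1*1626 = 3 - 1626 = -1623)
G(d, Z) = -135 - Z/6 (G(d, Z) = -(Z + 810)/6 = -(810 + Z)/6 = -135 - Z/6)
U(c, D) = -5*D (U(c, D) = (-2 - 3)*D = -5*D)
(3078541 + G(812, -976))/(U(2109, 1657) + r(1263)) = (3078541 + (-135 - ⅙*(-976)))/(-5*1657 - 1623) = (3078541 + (-135 + 488/3))/(-8285 - 1623) = (3078541 + 83/3)/(-9908) = (9235706/3)*(-1/9908) = -4617853/14862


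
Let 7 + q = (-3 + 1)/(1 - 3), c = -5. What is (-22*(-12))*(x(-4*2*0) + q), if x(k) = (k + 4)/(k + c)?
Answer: -8976/5 ≈ -1795.2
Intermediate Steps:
q = -6 (q = -7 + (-3 + 1)/(1 - 3) = -7 - 2/(-2) = -7 - 2*(-½) = -7 + 1 = -6)
x(k) = (4 + k)/(-5 + k) (x(k) = (k + 4)/(k - 5) = (4 + k)/(-5 + k))
(-22*(-12))*(x(-4*2*0) + q) = (-22*(-12))*((4 - 4*2*0)/(-5 - 4*2*0) - 6) = 264*((4 - 8*0)/(-5 - 8*0) - 6) = 264*((4 + 0)/(-5 + 0) - 6) = 264*(4/(-5) - 6) = 264*(-⅕*4 - 6) = 264*(-⅘ - 6) = 264*(-34/5) = -8976/5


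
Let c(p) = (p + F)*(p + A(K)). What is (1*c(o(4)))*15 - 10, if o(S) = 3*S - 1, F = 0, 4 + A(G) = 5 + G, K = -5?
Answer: 1145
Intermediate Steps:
A(G) = 1 + G (A(G) = -4 + (5 + G) = 1 + G)
o(S) = -1 + 3*S
c(p) = p*(-4 + p) (c(p) = (p + 0)*(p + (1 - 5)) = p*(p - 4) = p*(-4 + p))
(1*c(o(4)))*15 - 10 = (1*((-1 + 3*4)*(-4 + (-1 + 3*4))))*15 - 10 = (1*((-1 + 12)*(-4 + (-1 + 12))))*15 - 10 = (1*(11*(-4 + 11)))*15 - 10 = (1*(11*7))*15 - 10 = (1*77)*15 - 10 = 77*15 - 10 = 1155 - 10 = 1145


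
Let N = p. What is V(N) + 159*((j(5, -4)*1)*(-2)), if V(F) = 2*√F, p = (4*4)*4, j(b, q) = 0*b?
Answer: 16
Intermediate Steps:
j(b, q) = 0
p = 64 (p = 16*4 = 64)
N = 64
V(N) + 159*((j(5, -4)*1)*(-2)) = 2*√64 + 159*((0*1)*(-2)) = 2*8 + 159*(0*(-2)) = 16 + 159*0 = 16 + 0 = 16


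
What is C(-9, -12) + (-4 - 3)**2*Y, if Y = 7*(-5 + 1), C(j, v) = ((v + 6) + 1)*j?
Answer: -1327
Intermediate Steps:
C(j, v) = j*(7 + v) (C(j, v) = ((6 + v) + 1)*j = (7 + v)*j = j*(7 + v))
Y = -28 (Y = 7*(-4) = -28)
C(-9, -12) + (-4 - 3)**2*Y = -9*(7 - 12) + (-4 - 3)**2*(-28) = -9*(-5) + (-7)**2*(-28) = 45 + 49*(-28) = 45 - 1372 = -1327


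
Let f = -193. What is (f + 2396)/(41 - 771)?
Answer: -2203/730 ≈ -3.0178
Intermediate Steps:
(f + 2396)/(41 - 771) = (-193 + 2396)/(41 - 771) = 2203/(-730) = 2203*(-1/730) = -2203/730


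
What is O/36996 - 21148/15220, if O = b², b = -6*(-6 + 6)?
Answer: -5287/3805 ≈ -1.3895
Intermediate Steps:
b = 0 (b = -6*0 = 0)
O = 0 (O = 0² = 0)
O/36996 - 21148/15220 = 0/36996 - 21148/15220 = 0*(1/36996) - 21148*1/15220 = 0 - 5287/3805 = -5287/3805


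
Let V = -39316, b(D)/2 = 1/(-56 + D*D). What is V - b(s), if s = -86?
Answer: -144289721/3670 ≈ -39316.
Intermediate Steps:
b(D) = 2/(-56 + D**2) (b(D) = 2/(-56 + D*D) = 2/(-56 + D**2))
V - b(s) = -39316 - 2/(-56 + (-86)**2) = -39316 - 2/(-56 + 7396) = -39316 - 2/7340 = -39316 - 1*1/3670 = -39316 - 1/3670 = -144289721/3670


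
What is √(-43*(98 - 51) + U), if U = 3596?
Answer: 15*√7 ≈ 39.686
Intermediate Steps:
√(-43*(98 - 51) + U) = √(-43*(98 - 51) + 3596) = √(-43*47 + 3596) = √(-2021 + 3596) = √1575 = 15*√7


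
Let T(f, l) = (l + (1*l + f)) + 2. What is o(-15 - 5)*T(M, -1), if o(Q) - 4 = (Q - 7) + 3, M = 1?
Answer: -20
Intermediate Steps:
T(f, l) = 2 + f + 2*l (T(f, l) = (l + (l + f)) + 2 = (l + (f + l)) + 2 = (f + 2*l) + 2 = 2 + f + 2*l)
o(Q) = Q (o(Q) = 4 + ((Q - 7) + 3) = 4 + ((-7 + Q) + 3) = 4 + (-4 + Q) = Q)
o(-15 - 5)*T(M, -1) = (-15 - 5)*(2 + 1 + 2*(-1)) = -20*(2 + 1 - 2) = -20*1 = -20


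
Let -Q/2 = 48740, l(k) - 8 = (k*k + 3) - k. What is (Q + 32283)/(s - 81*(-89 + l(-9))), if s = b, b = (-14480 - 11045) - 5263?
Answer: 65197/31760 ≈ 2.0528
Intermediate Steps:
l(k) = 11 + k² - k (l(k) = 8 + ((k*k + 3) - k) = 8 + ((k² + 3) - k) = 8 + ((3 + k²) - k) = 8 + (3 + k² - k) = 11 + k² - k)
Q = -97480 (Q = -2*48740 = -97480)
b = -30788 (b = -25525 - 5263 = -30788)
s = -30788
(Q + 32283)/(s - 81*(-89 + l(-9))) = (-97480 + 32283)/(-30788 - 81*(-89 + (11 + (-9)² - 1*(-9)))) = -65197/(-30788 - 81*(-89 + (11 + 81 + 9))) = -65197/(-30788 - 81*(-89 + 101)) = -65197/(-30788 - 81*12) = -65197/(-30788 - 972) = -65197/(-31760) = -65197*(-1/31760) = 65197/31760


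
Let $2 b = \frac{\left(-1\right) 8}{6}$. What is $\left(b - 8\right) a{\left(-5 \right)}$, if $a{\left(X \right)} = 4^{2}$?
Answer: $- \frac{416}{3} \approx -138.67$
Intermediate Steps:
$b = - \frac{2}{3}$ ($b = \frac{\left(-1\right) 8 \cdot \frac{1}{6}}{2} = \frac{\left(-8\right) \frac{1}{6}}{2} = \frac{1}{2} \left(- \frac{4}{3}\right) = - \frac{2}{3} \approx -0.66667$)
$a{\left(X \right)} = 16$
$\left(b - 8\right) a{\left(-5 \right)} = \left(- \frac{2}{3} - 8\right) 16 = \left(- \frac{26}{3}\right) 16 = - \frac{416}{3}$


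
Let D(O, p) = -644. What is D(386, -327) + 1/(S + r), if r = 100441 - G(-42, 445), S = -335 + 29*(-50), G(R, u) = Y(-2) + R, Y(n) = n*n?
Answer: -63558935/98694 ≈ -644.00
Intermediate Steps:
Y(n) = n**2
G(R, u) = 4 + R (G(R, u) = (-2)**2 + R = 4 + R)
S = -1785 (S = -335 - 1450 = -1785)
r = 100479 (r = 100441 - (4 - 42) = 100441 - 1*(-38) = 100441 + 38 = 100479)
D(386, -327) + 1/(S + r) = -644 + 1/(-1785 + 100479) = -644 + 1/98694 = -63558935/98694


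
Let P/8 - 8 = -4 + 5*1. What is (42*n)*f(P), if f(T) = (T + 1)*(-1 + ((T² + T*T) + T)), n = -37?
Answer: -1184221038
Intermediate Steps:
P = 72 (P = 64 + 8*(-4 + 5*1) = 64 + 8*(-4 + 5) = 64 + 8*1 = 64 + 8 = 72)
f(T) = (1 + T)*(-1 + T + 2*T²) (f(T) = (1 + T)*(-1 + ((T² + T²) + T)) = (1 + T)*(-1 + (2*T² + T)) = (1 + T)*(-1 + (T + 2*T²)) = (1 + T)*(-1 + T + 2*T²))
(42*n)*f(P) = (42*(-37))*(-1 + 2*72³ + 3*72²) = -1554*(-1 + 2*373248 + 3*5184) = -1554*(-1 + 746496 + 15552) = -1554*762047 = -1184221038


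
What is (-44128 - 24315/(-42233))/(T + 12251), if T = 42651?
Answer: -1863633509/2318676166 ≈ -0.80375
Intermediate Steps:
(-44128 - 24315/(-42233))/(T + 12251) = (-44128 - 24315/(-42233))/(42651 + 12251) = (-44128 - 24315*(-1/42233))/54902 = (-44128 + 24315/42233)*(1/54902) = -1863633509/42233*1/54902 = -1863633509/2318676166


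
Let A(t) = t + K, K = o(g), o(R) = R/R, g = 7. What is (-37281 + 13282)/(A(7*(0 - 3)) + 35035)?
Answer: -23999/35015 ≈ -0.68539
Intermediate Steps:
o(R) = 1
K = 1
A(t) = 1 + t (A(t) = t + 1 = 1 + t)
(-37281 + 13282)/(A(7*(0 - 3)) + 35035) = (-37281 + 13282)/((1 + 7*(0 - 3)) + 35035) = -23999/((1 + 7*(-3)) + 35035) = -23999/((1 - 21) + 35035) = -23999/(-20 + 35035) = -23999/35015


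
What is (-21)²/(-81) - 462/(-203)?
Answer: -827/261 ≈ -3.1686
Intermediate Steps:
(-21)²/(-81) - 462/(-203) = 441*(-1/81) - 462*(-1/203) = -49/9 + 66/29 = -827/261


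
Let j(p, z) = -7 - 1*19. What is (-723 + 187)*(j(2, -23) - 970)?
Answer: 533856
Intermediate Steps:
j(p, z) = -26 (j(p, z) = -7 - 19 = -26)
(-723 + 187)*(j(2, -23) - 970) = (-723 + 187)*(-26 - 970) = -536*(-996) = 533856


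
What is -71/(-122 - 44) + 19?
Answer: 3225/166 ≈ 19.428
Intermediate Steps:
-71/(-122 - 44) + 19 = -71/(-166) + 19 = -1/166*(-71) + 19 = 71/166 + 19 = 3225/166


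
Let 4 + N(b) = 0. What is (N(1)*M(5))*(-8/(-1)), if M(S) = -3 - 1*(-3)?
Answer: 0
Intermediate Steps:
N(b) = -4 (N(b) = -4 + 0 = -4)
M(S) = 0 (M(S) = -3 + 3 = 0)
(N(1)*M(5))*(-8/(-1)) = (-4*0)*(-8/(-1)) = 0*(-8*(-1)) = 0*8 = 0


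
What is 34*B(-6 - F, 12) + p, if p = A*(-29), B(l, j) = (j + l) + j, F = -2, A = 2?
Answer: 622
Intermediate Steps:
B(l, j) = l + 2*j
p = -58 (p = 2*(-29) = -58)
34*B(-6 - F, 12) + p = 34*((-6 - 1*(-2)) + 2*12) - 58 = 34*((-6 + 2) + 24) - 58 = 34*(-4 + 24) - 58 = 34*20 - 58 = 680 - 58 = 622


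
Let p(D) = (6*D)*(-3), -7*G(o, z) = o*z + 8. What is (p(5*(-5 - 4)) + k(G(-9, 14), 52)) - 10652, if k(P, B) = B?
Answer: -9790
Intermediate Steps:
G(o, z) = -8/7 - o*z/7 (G(o, z) = -(o*z + 8)/7 = -(8 + o*z)/7 = -8/7 - o*z/7)
p(D) = -18*D
(p(5*(-5 - 4)) + k(G(-9, 14), 52)) - 10652 = (-90*(-5 - 4) + 52) - 10652 = (-90*(-9) + 52) - 10652 = (-18*(-45) + 52) - 10652 = (810 + 52) - 10652 = 862 - 10652 = -9790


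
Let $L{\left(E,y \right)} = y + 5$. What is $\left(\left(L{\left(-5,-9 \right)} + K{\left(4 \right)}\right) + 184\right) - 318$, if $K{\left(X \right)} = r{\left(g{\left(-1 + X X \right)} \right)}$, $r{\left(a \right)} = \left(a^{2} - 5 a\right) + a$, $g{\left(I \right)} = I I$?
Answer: $49587$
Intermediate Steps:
$L{\left(E,y \right)} = 5 + y$
$g{\left(I \right)} = I^{2}$
$r{\left(a \right)} = a^{2} - 4 a$
$K{\left(X \right)} = \left(-1 + X^{2}\right)^{2} \left(-4 + \left(-1 + X^{2}\right)^{2}\right)$ ($K{\left(X \right)} = \left(-1 + X X\right)^{2} \left(-4 + \left(-1 + X X\right)^{2}\right) = \left(-1 + X^{2}\right)^{2} \left(-4 + \left(-1 + X^{2}\right)^{2}\right)$)
$\left(\left(L{\left(-5,-9 \right)} + K{\left(4 \right)}\right) + 184\right) - 318 = \left(\left(\left(5 - 9\right) + \left(-1 + 4^{2}\right)^{2} \left(-4 + \left(-1 + 4^{2}\right)^{2}\right)\right) + 184\right) - 318 = \left(\left(-4 + \left(-1 + 16\right)^{2} \left(-4 + \left(-1 + 16\right)^{2}\right)\right) + 184\right) - 318 = \left(\left(-4 + 15^{2} \left(-4 + 15^{2}\right)\right) + 184\right) - 318 = \left(\left(-4 + 225 \left(-4 + 225\right)\right) + 184\right) - 318 = \left(\left(-4 + 225 \cdot 221\right) + 184\right) - 318 = \left(\left(-4 + 49725\right) + 184\right) - 318 = \left(49721 + 184\right) - 318 = 49905 - 318 = 49587$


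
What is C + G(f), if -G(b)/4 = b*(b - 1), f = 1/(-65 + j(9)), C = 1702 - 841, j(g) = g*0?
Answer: 3637461/4225 ≈ 860.94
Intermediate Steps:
j(g) = 0
C = 861
f = -1/65 (f = 1/(-65 + 0) = 1/(-65) = -1/65 ≈ -0.015385)
G(b) = -4*b*(-1 + b) (G(b) = -4*b*(b - 1) = -4*b*(-1 + b))
C + G(f) = 861 + 4*(-1/65)*(1 - 1*(-1/65)) = 861 + 4*(-1/65)*(1 + 1/65) = 861 + 4*(-1/65)*(66/65) = 861 - 264/4225 = 3637461/4225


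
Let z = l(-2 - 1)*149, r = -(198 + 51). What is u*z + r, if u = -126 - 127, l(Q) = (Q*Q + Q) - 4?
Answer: -75643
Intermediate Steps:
l(Q) = -4 + Q + Q² (l(Q) = (Q² + Q) - 4 = (Q + Q²) - 4 = -4 + Q + Q²)
r = -249 (r = -1*249 = -249)
u = -253
z = 298 (z = (-4 + (-2 - 1) + (-2 - 1)²)*149 = (-4 - 3 + (-3)²)*149 = (-4 - 3 + 9)*149 = 2*149 = 298)
u*z + r = -253*298 - 249 = -75394 - 249 = -75643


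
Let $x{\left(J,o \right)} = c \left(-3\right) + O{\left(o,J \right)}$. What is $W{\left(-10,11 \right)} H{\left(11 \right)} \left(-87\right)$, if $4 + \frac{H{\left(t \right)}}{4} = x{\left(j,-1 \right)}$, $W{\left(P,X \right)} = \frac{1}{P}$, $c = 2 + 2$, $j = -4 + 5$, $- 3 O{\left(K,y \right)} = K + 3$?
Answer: $-580$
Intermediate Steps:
$O{\left(K,y \right)} = -1 - \frac{K}{3}$ ($O{\left(K,y \right)} = - \frac{K + 3}{3} = - \frac{3 + K}{3} = -1 - \frac{K}{3}$)
$j = 1$
$c = 4$
$x{\left(J,o \right)} = -13 - \frac{o}{3}$ ($x{\left(J,o \right)} = 4 \left(-3\right) - \left(1 + \frac{o}{3}\right) = -12 - \left(1 + \frac{o}{3}\right) = -13 - \frac{o}{3}$)
$H{\left(t \right)} = - \frac{200}{3}$ ($H{\left(t \right)} = -16 + 4 \left(-13 - - \frac{1}{3}\right) = -16 + 4 \left(-13 + \frac{1}{3}\right) = -16 + 4 \left(- \frac{38}{3}\right) = -16 - \frac{152}{3} = - \frac{200}{3}$)
$W{\left(-10,11 \right)} H{\left(11 \right)} \left(-87\right) = \frac{1}{-10} \left(- \frac{200}{3}\right) \left(-87\right) = \left(- \frac{1}{10}\right) \left(- \frac{200}{3}\right) \left(-87\right) = \frac{20}{3} \left(-87\right) = -580$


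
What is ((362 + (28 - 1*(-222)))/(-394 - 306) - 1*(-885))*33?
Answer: 5105826/175 ≈ 29176.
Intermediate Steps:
((362 + (28 - 1*(-222)))/(-394 - 306) - 1*(-885))*33 = ((362 + (28 + 222))/(-700) + 885)*33 = ((362 + 250)*(-1/700) + 885)*33 = (612*(-1/700) + 885)*33 = (-153/175 + 885)*33 = (154722/175)*33 = 5105826/175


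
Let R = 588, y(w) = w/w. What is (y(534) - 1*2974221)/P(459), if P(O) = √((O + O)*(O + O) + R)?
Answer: -743555*√52707/52707 ≈ -3238.8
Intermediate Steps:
y(w) = 1
P(O) = √(588 + 4*O²) (P(O) = √((O + O)*(O + O) + 588) = √((2*O)*(2*O) + 588) = √(4*O² + 588) = √(588 + 4*O²))
(y(534) - 1*2974221)/P(459) = (1 - 1*2974221)/((2*√(147 + 459²))) = (1 - 2974221)/((2*√(147 + 210681))) = -2974220*√52707/210828 = -743555*√52707/52707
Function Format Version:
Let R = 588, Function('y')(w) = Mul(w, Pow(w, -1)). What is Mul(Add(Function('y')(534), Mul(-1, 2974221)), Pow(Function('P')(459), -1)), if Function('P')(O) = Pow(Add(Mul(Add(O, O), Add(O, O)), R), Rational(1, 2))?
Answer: Mul(Rational(-743555, 52707), Pow(52707, Rational(1, 2))) ≈ -3238.8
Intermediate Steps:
Function('y')(w) = 1
Function('P')(O) = Pow(Add(588, Mul(4, Pow(O, 2))), Rational(1, 2)) (Function('P')(O) = Pow(Add(Mul(Add(O, O), Add(O, O)), 588), Rational(1, 2)) = Pow(Add(Mul(Mul(2, O), Mul(2, O)), 588), Rational(1, 2)) = Pow(Add(Mul(4, Pow(O, 2)), 588), Rational(1, 2)) = Pow(Add(588, Mul(4, Pow(O, 2))), Rational(1, 2)))
Mul(Add(Function('y')(534), Mul(-1, 2974221)), Pow(Function('P')(459), -1)) = Mul(Add(1, Mul(-1, 2974221)), Pow(Mul(2, Pow(Add(147, Pow(459, 2)), Rational(1, 2))), -1)) = Mul(Add(1, -2974221), Pow(Mul(2, Pow(Add(147, 210681), Rational(1, 2))), -1)) = Mul(-2974220, Pow(Mul(2, Pow(210828, Rational(1, 2))), -1)) = Mul(-2974220, Pow(Mul(2, Mul(2, Pow(52707, Rational(1, 2)))), -1)) = Mul(-2974220, Pow(Mul(4, Pow(52707, Rational(1, 2))), -1)) = Mul(-2974220, Mul(Rational(1, 210828), Pow(52707, Rational(1, 2)))) = Mul(Rational(-743555, 52707), Pow(52707, Rational(1, 2)))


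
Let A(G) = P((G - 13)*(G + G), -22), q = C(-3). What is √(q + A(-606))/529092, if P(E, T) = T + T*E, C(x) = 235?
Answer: I*√203763/58788 ≈ 0.0076785*I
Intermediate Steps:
P(E, T) = T + E*T
q = 235
A(G) = -22 - 44*G*(-13 + G) (A(G) = -22*(1 + (G - 13)*(G + G)) = -22*(1 + (-13 + G)*(2*G)) = -22*(1 + 2*G*(-13 + G)) = -22 - 44*G*(-13 + G))
√(q + A(-606))/529092 = √(235 + (-22 - 44*(-606)² + 572*(-606)))/529092 = √(235 + (-22 - 44*367236 - 346632))*(1/529092) = √(235 + (-22 - 16158384 - 346632))*(1/529092) = √(235 - 16505038)*(1/529092) = √(-16504803)*(1/529092) = (9*I*√203763)*(1/529092) = I*√203763/58788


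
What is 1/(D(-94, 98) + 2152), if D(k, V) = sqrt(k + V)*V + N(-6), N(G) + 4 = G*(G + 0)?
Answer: 1/2380 ≈ 0.00042017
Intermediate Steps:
N(G) = -4 + G**2 (N(G) = -4 + G*(G + 0) = -4 + G*G = -4 + G**2)
D(k, V) = 32 + V*sqrt(V + k) (D(k, V) = sqrt(k + V)*V + (-4 + (-6)**2) = sqrt(V + k)*V + (-4 + 36) = V*sqrt(V + k) + 32 = 32 + V*sqrt(V + k))
1/(D(-94, 98) + 2152) = 1/((32 + 98*sqrt(98 - 94)) + 2152) = 1/((32 + 98*sqrt(4)) + 2152) = 1/((32 + 98*2) + 2152) = 1/((32 + 196) + 2152) = 1/(228 + 2152) = 1/2380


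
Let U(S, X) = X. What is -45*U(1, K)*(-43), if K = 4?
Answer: 7740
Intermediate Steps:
-45*U(1, K)*(-43) = -45*4*(-43) = -180*(-43) = 7740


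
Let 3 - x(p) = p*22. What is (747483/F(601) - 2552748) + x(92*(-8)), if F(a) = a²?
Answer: -916204732670/361201 ≈ -2.5366e+6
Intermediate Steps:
x(p) = 3 - 22*p (x(p) = 3 - p*22 = 3 - 22*p)
(747483/F(601) - 2552748) + x(92*(-8)) = (747483/(601²) - 2552748) + (3 - 2024*(-8)) = (747483/361201 - 2552748) + (3 - 22*(-736)) = (747483*(1/361201) - 2552748) + (3 + 16192) = (747483/361201 - 2552748) + 16195 = -922054382865/361201 + 16195 = -916204732670/361201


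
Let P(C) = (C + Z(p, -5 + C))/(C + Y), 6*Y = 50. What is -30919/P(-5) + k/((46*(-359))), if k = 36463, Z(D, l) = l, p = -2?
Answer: 1020864565/148626 ≈ 6868.7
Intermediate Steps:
Y = 25/3 (Y = (⅙)*50 = 25/3 ≈ 8.3333)
P(C) = (-5 + 2*C)/(25/3 + C) (P(C) = (C + (-5 + C))/(C + 25/3) = (-5 + 2*C)/(25/3 + C))
-30919/P(-5) + k/((46*(-359))) = -30919*(25 + 3*(-5))/(3*(-5 + 2*(-5))) + 36463/((46*(-359))) = -30919*(25 - 15)/(3*(-5 - 10)) + 36463/(-16514) = -30919/(3*(-15)/10) + 36463*(-1/16514) = -30919/(3*(⅒)*(-15)) - 36463/16514 = -30919/(-9/2) - 36463/16514 = -30919*(-2/9) - 36463/16514 = 61838/9 - 36463/16514 = 1020864565/148626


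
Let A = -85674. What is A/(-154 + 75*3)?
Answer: -85674/71 ≈ -1206.7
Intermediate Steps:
A/(-154 + 75*3) = -85674/(-154 + 75*3) = -85674/(-154 + 225) = -85674/71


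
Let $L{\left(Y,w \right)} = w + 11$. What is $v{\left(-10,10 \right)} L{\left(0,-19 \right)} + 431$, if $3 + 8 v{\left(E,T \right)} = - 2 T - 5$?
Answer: $459$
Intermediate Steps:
$L{\left(Y,w \right)} = 11 + w$
$v{\left(E,T \right)} = -1 - \frac{T}{4}$ ($v{\left(E,T \right)} = - \frac{3}{8} + \frac{- 2 T - 5}{8} = - \frac{3}{8} + \frac{-5 - 2 T}{8} = - \frac{3}{8} - \left(\frac{5}{8} + \frac{T}{4}\right) = -1 - \frac{T}{4}$)
$v{\left(-10,10 \right)} L{\left(0,-19 \right)} + 431 = \left(-1 - \frac{5}{2}\right) \left(11 - 19\right) + 431 = \left(-1 - \frac{5}{2}\right) \left(-8\right) + 431 = \left(- \frac{7}{2}\right) \left(-8\right) + 431 = 28 + 431 = 459$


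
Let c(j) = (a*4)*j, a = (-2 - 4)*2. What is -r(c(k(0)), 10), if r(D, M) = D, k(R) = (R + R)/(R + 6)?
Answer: 0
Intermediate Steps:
a = -12 (a = -6*2 = -12)
k(R) = 2*R/(6 + R) (k(R) = (2*R)/(6 + R) = 2*R/(6 + R))
c(j) = -48*j (c(j) = (-12*4)*j = -48*j)
-r(c(k(0)), 10) = -(-48)*2*0/(6 + 0) = -(-48)*2*0/6 = -(-48)*2*0*(⅙) = -(-48)*0 = -1*0 = 0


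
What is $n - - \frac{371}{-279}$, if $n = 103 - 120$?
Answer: $- \frac{5114}{279} \approx -18.33$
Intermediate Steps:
$n = -17$
$n - - \frac{371}{-279} = -17 - - \frac{371}{-279} = -17 - \left(-371\right) \left(- \frac{1}{279}\right) = -17 - \frac{371}{279} = - \frac{5114}{279}$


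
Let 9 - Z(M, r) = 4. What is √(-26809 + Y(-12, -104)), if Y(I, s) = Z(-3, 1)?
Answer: 2*I*√6701 ≈ 163.72*I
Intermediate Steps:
Z(M, r) = 5 (Z(M, r) = 9 - 1*4 = 9 - 4 = 5)
Y(I, s) = 5
√(-26809 + Y(-12, -104)) = √(-26809 + 5) = √(-26804) = 2*I*√6701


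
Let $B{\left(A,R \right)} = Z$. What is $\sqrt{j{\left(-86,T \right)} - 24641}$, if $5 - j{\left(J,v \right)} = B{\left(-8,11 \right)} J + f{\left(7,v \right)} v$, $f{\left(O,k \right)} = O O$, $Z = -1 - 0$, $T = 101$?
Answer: $i \sqrt{29671} \approx 172.25 i$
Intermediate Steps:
$Z = -1$ ($Z = -1 + 0 = -1$)
$f{\left(O,k \right)} = O^{2}$
$B{\left(A,R \right)} = -1$
$j{\left(J,v \right)} = 5 + J - 49 v$ ($j{\left(J,v \right)} = 5 - \left(- J + 7^{2} v\right) = 5 - \left(- J + 49 v\right) = 5 + \left(J - 49 v\right) = 5 + J - 49 v$)
$\sqrt{j{\left(-86,T \right)} - 24641} = \sqrt{\left(5 - 86 - 4949\right) - 24641} = \sqrt{-5030 - 24641} = \sqrt{-29671} = i \sqrt{29671}$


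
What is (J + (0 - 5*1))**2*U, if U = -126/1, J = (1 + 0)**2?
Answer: -2016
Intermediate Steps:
J = 1 (J = 1**2 = 1)
U = -126 (U = -126*1 = -126)
(J + (0 - 5*1))**2*U = (1 + (0 - 5*1))**2*(-126) = (1 + (0 - 5))**2*(-126) = (1 - 5)**2*(-126) = (-4)**2*(-126) = 16*(-126) = -2016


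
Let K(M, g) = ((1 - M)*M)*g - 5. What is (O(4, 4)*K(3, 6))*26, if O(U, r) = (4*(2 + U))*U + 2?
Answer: -104468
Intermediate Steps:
O(U, r) = 2 + U*(8 + 4*U) (O(U, r) = (8 + 4*U)*U + 2 = U*(8 + 4*U) + 2 = 2 + U*(8 + 4*U))
K(M, g) = -5 + M*g*(1 - M) (K(M, g) = (M*(1 - M))*g - 5 = M*g*(1 - M) - 5 = -5 + M*g*(1 - M))
(O(4, 4)*K(3, 6))*26 = ((2 + 4*4² + 8*4)*(-5 + 3*6 - 1*6*3²))*26 = ((2 + 4*16 + 32)*(-5 + 18 - 1*6*9))*26 = ((2 + 64 + 32)*(-5 + 18 - 54))*26 = (98*(-41))*26 = -4018*26 = -104468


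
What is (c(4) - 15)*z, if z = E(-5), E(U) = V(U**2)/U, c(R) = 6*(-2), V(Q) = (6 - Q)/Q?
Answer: -513/125 ≈ -4.1040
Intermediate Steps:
V(Q) = (6 - Q)/Q
c(R) = -12
E(U) = (6 - U**2)/U**3 (E(U) = ((6 - U**2)/(U**2))/U = ((6 - U**2)/U**2)/U = (6 - U**2)/U**3)
z = 19/125 (z = (6 - 1*(-5)**2)/(-5)**3 = -(6 - 1*25)/125 = -(6 - 25)/125 = -1/125*(-19) = 19/125 ≈ 0.15200)
(c(4) - 15)*z = (-12 - 15)*(19/125) = -27*19/125 = -513/125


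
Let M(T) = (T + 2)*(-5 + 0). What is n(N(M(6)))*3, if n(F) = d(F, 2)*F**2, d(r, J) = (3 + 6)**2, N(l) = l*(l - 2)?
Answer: 685843200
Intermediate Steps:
M(T) = -10 - 5*T (M(T) = (2 + T)*(-5) = -10 - 5*T)
N(l) = l*(-2 + l)
d(r, J) = 81 (d(r, J) = 9**2 = 81)
n(F) = 81*F**2
n(N(M(6)))*3 = (81*((-10 - 5*6)*(-2 + (-10 - 5*6)))**2)*3 = (81*((-10 - 30)*(-2 + (-10 - 30)))**2)*3 = (81*(-40*(-2 - 40))**2)*3 = (81*(-40*(-42))**2)*3 = (81*1680**2)*3 = (81*2822400)*3 = 228614400*3 = 685843200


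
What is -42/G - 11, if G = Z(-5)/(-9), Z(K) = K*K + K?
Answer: 79/10 ≈ 7.9000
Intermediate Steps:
Z(K) = K + K**2 (Z(K) = K**2 + K = K + K**2)
G = -20/9 (G = -5*(1 - 5)/(-9) = -5*(-4)*(-1/9) = 20*(-1/9) = -20/9 ≈ -2.2222)
-42/G - 11 = -42/(-20/9) - 11 = -42*(-9)/20 - 11 = -6*(-63/20) - 11 = 189/10 - 11 = 79/10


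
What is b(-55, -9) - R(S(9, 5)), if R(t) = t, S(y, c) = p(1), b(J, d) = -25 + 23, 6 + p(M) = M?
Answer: 3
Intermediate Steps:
p(M) = -6 + M
b(J, d) = -2
S(y, c) = -5 (S(y, c) = -6 + 1 = -5)
b(-55, -9) - R(S(9, 5)) = -2 - 1*(-5) = -2 + 5 = 3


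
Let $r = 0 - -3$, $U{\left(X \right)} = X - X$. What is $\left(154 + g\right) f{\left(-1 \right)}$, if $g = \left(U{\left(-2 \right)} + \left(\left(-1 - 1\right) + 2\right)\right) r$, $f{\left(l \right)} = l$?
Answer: $-154$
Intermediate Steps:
$U{\left(X \right)} = 0$
$r = 3$ ($r = 0 + 3 = 3$)
$g = 0$ ($g = \left(0 + \left(\left(-1 - 1\right) + 2\right)\right) 3 = \left(0 + \left(-2 + 2\right)\right) 3 = \left(0 + 0\right) 3 = 0 \cdot 3 = 0$)
$\left(154 + g\right) f{\left(-1 \right)} = \left(154 + 0\right) \left(-1\right) = 154 \left(-1\right) = -154$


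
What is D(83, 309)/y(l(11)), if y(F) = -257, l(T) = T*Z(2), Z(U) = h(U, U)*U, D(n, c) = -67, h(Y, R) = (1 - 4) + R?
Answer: 67/257 ≈ 0.26070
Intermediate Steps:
h(Y, R) = -3 + R
Z(U) = U*(-3 + U) (Z(U) = (-3 + U)*U = U*(-3 + U))
l(T) = -2*T (l(T) = T*(2*(-3 + 2)) = T*(2*(-1)) = T*(-2) = -2*T)
D(83, 309)/y(l(11)) = -67/(-257) = -67*(-1/257) = 67/257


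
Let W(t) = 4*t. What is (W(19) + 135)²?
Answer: 44521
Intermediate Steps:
(W(19) + 135)² = (4*19 + 135)² = (76 + 135)² = 211² = 44521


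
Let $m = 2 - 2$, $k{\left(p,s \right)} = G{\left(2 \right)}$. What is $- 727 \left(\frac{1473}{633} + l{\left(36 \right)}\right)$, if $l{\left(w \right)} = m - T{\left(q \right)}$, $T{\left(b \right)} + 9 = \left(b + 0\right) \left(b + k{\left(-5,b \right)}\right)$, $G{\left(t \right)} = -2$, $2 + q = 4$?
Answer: $- \frac{1737530}{211} \approx -8234.7$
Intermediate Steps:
$q = 2$ ($q = -2 + 4 = 2$)
$k{\left(p,s \right)} = -2$
$m = 0$ ($m = 2 - 2 = 0$)
$T{\left(b \right)} = -9 + b \left(-2 + b\right)$ ($T{\left(b \right)} = -9 + \left(b + 0\right) \left(b - 2\right) = -9 + b \left(-2 + b\right)$)
$l{\left(w \right)} = 9$ ($l{\left(w \right)} = 0 - \left(-9 + 2^{2} - 4\right) = 0 - \left(-9 + 4 - 4\right) = 0 - -9 = 0 + 9 = 9$)
$- 727 \left(\frac{1473}{633} + l{\left(36 \right)}\right) = - 727 \left(\frac{1473}{633} + 9\right) = - 727 \left(1473 \cdot \frac{1}{633} + 9\right) = - 727 \left(\frac{491}{211} + 9\right) = \left(-727\right) \frac{2390}{211} = - \frac{1737530}{211}$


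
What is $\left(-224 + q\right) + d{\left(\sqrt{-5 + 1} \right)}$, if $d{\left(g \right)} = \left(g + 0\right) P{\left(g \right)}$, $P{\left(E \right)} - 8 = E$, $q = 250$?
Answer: $22 + 16 i \approx 22.0 + 16.0 i$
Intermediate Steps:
$P{\left(E \right)} = 8 + E$
$d{\left(g \right)} = g \left(8 + g\right)$ ($d{\left(g \right)} = \left(g + 0\right) \left(8 + g\right) = g \left(8 + g\right)$)
$\left(-224 + q\right) + d{\left(\sqrt{-5 + 1} \right)} = \left(-224 + 250\right) + \sqrt{-5 + 1} \left(8 + \sqrt{-5 + 1}\right) = 26 + \sqrt{-4} \left(8 + \sqrt{-4}\right) = 26 + 2 i \left(8 + 2 i\right)$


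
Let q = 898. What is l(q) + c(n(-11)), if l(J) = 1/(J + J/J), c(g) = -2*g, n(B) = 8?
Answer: -14383/899 ≈ -15.999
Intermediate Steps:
l(J) = 1/(1 + J) (l(J) = 1/(J + 1) = 1/(1 + J))
l(q) + c(n(-11)) = 1/(1 + 898) - 2*8 = 1/899 - 16 = -14383/899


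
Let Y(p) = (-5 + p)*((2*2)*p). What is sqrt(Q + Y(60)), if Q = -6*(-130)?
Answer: 2*sqrt(3495) ≈ 118.24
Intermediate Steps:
Y(p) = 4*p*(-5 + p) (Y(p) = (-5 + p)*(4*p) = 4*p*(-5 + p))
Q = 780
sqrt(Q + Y(60)) = sqrt(780 + 4*60*(-5 + 60)) = sqrt(780 + 4*60*55) = sqrt(780 + 13200) = sqrt(13980) = 2*sqrt(3495)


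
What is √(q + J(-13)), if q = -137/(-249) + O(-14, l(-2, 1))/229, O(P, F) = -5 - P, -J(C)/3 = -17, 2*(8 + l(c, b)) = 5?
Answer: √167737820385/57021 ≈ 7.1826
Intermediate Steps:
l(c, b) = -11/2 (l(c, b) = -8 + (½)*5 = -8 + 5/2 = -11/2)
J(C) = 51 (J(C) = -3*(-17) = 51)
q = 33614/57021 (q = -137/(-249) + (-5 - 1*(-14))/229 = -137*(-1/249) + (-5 + 14)*(1/229) = 137/249 + 9*(1/229) = 137/249 + 9/229 = 33614/57021 ≈ 0.58950)
√(q + J(-13)) = √(33614/57021 + 51) = √(2941685/57021) = √167737820385/57021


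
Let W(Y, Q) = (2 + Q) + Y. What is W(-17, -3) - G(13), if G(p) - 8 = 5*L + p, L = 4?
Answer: -59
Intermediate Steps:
W(Y, Q) = 2 + Q + Y
G(p) = 28 + p (G(p) = 8 + (5*4 + p) = 8 + (20 + p) = 28 + p)
W(-17, -3) - G(13) = (2 - 3 - 17) - (28 + 13) = -18 - 1*41 = -18 - 41 = -59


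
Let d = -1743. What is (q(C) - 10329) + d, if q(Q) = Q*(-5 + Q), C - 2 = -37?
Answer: -10672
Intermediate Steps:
C = -35 (C = 2 - 37 = -35)
(q(C) - 10329) + d = (-35*(-5 - 35) - 10329) - 1743 = (-35*(-40) - 10329) - 1743 = (1400 - 10329) - 1743 = -8929 - 1743 = -10672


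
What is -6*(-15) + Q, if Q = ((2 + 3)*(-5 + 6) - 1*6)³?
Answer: 89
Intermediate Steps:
Q = -1 (Q = (5*1 - 6)³ = (5 - 6)³ = (-1)³ = -1)
-6*(-15) + Q = -6*(-15) - 1 = 90 - 1 = 89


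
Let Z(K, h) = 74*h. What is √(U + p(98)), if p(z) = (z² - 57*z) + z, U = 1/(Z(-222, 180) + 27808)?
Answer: √1740566253418/20564 ≈ 64.156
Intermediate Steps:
U = 1/41128 (U = 1/(74*180 + 27808) = 1/(13320 + 27808) = 1/41128 ≈ 2.4314e-5)
p(z) = z² - 56*z
√(U + p(98)) = √(1/41128 + 98*(-56 + 98)) = √(1/41128 + 98*42) = √(1/41128 + 4116) = √(169282849/41128) = √1740566253418/20564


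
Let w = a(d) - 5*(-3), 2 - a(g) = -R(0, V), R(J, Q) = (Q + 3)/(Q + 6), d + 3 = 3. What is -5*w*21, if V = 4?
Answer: -3717/2 ≈ -1858.5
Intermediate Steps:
d = 0 (d = -3 + 3 = 0)
R(J, Q) = (3 + Q)/(6 + Q)
a(g) = 27/10 (a(g) = 2 - (-1)*(3 + 4)/(6 + 4) = 2 - (-1)*7/10 = 2 - 1*(-7/10) = 2 + 7/10 = 27/10)
w = 177/10 (w = 27/10 - 5*(-3) = 27/10 + 15 = 177/10 ≈ 17.700)
-5*w*21 = -5*177/10*21 = -177/2*21 = -3717/2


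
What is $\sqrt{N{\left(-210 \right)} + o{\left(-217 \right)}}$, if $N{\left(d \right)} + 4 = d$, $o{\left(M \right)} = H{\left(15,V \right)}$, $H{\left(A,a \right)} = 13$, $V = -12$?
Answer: $i \sqrt{201} \approx 14.177 i$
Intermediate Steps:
$o{\left(M \right)} = 13$
$N{\left(d \right)} = -4 + d$
$\sqrt{N{\left(-210 \right)} + o{\left(-217 \right)}} = \sqrt{\left(-4 - 210\right) + 13} = \sqrt{-214 + 13} = \sqrt{-201} = i \sqrt{201}$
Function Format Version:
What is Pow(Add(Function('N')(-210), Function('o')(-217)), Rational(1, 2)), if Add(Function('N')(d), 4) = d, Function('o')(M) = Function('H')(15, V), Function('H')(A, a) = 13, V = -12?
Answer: Mul(I, Pow(201, Rational(1, 2))) ≈ Mul(14.177, I)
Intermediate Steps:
Function('o')(M) = 13
Function('N')(d) = Add(-4, d)
Pow(Add(Function('N')(-210), Function('o')(-217)), Rational(1, 2)) = Pow(Add(Add(-4, -210), 13), Rational(1, 2)) = Pow(Add(-214, 13), Rational(1, 2)) = Pow(-201, Rational(1, 2)) = Mul(I, Pow(201, Rational(1, 2)))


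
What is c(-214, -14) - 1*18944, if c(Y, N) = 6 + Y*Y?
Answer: 26858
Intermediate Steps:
c(Y, N) = 6 + Y**2
c(-214, -14) - 1*18944 = (6 + (-214)**2) - 1*18944 = (6 + 45796) - 18944 = 45802 - 18944 = 26858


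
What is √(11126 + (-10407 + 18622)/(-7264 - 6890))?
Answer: √2228818901106/14154 ≈ 105.48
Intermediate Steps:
√(11126 + (-10407 + 18622)/(-7264 - 6890)) = √(11126 + 8215/(-14154)) = √(11126 + 8215*(-1/14154)) = √(11126 - 8215/14154) = √(157469189/14154) = √2228818901106/14154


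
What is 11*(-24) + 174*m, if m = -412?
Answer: -71952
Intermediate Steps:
11*(-24) + 174*m = 11*(-24) + 174*(-412) = -264 - 71688 = -71952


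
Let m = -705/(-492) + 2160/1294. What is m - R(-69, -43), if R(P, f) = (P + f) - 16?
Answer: 13910989/106108 ≈ 131.10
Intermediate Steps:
R(P, f) = -16 + P + f
m = 329165/106108 (m = -705*(-1/492) + 2160*(1/1294) = 235/164 + 1080/647 = 329165/106108 ≈ 3.1022)
m - R(-69, -43) = 329165/106108 - (-16 - 69 - 43) = 329165/106108 - 1*(-128) = 329165/106108 + 128 = 13910989/106108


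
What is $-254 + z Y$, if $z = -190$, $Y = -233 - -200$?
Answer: $6016$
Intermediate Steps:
$Y = -33$ ($Y = -233 + 200 = -33$)
$-254 + z Y = -254 - -6270 = -254 + 6270 = 6016$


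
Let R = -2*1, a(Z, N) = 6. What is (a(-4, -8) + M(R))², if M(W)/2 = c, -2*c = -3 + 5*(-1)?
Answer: 196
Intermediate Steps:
R = -2
c = 4 (c = -(-3 + 5*(-1))/2 = -(-3 - 5)/2 = -½*(-8) = 4)
M(W) = 8 (M(W) = 2*4 = 8)
(a(-4, -8) + M(R))² = (6 + 8)² = 14² = 196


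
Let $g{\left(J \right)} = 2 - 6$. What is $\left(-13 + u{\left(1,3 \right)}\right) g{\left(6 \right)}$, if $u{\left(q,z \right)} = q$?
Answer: $48$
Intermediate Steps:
$g{\left(J \right)} = -4$ ($g{\left(J \right)} = 2 - 6 = -4$)
$\left(-13 + u{\left(1,3 \right)}\right) g{\left(6 \right)} = \left(-13 + 1\right) \left(-4\right) = \left(-12\right) \left(-4\right) = 48$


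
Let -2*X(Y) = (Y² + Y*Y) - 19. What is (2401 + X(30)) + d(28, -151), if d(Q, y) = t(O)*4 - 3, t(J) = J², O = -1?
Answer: 3023/2 ≈ 1511.5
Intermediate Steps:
d(Q, y) = 1 (d(Q, y) = (-1)²*4 - 3 = 1*4 - 3 = 4 - 3 = 1)
X(Y) = 19/2 - Y² (X(Y) = -((Y² + Y*Y) - 19)/2 = -((Y² + Y²) - 19)/2 = -(2*Y² - 19)/2 = -(-19 + 2*Y²)/2 = 19/2 - Y²)
(2401 + X(30)) + d(28, -151) = (2401 + (19/2 - 1*30²)) + 1 = (2401 + (19/2 - 1*900)) + 1 = (2401 + (19/2 - 900)) + 1 = (2401 - 1781/2) + 1 = 3021/2 + 1 = 3023/2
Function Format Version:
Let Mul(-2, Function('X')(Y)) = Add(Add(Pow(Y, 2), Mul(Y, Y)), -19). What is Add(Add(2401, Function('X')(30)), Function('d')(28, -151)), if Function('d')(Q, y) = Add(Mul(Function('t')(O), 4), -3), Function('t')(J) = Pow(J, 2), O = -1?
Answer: Rational(3023, 2) ≈ 1511.5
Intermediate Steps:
Function('d')(Q, y) = 1 (Function('d')(Q, y) = Add(Mul(Pow(-1, 2), 4), -3) = Add(Mul(1, 4), -3) = Add(4, -3) = 1)
Function('X')(Y) = Add(Rational(19, 2), Mul(-1, Pow(Y, 2))) (Function('X')(Y) = Mul(Rational(-1, 2), Add(Add(Pow(Y, 2), Mul(Y, Y)), -19)) = Mul(Rational(-1, 2), Add(Add(Pow(Y, 2), Pow(Y, 2)), -19)) = Mul(Rational(-1, 2), Add(Mul(2, Pow(Y, 2)), -19)) = Mul(Rational(-1, 2), Add(-19, Mul(2, Pow(Y, 2)))) = Add(Rational(19, 2), Mul(-1, Pow(Y, 2))))
Add(Add(2401, Function('X')(30)), Function('d')(28, -151)) = Add(Add(2401, Add(Rational(19, 2), Mul(-1, Pow(30, 2)))), 1) = Add(Add(2401, Add(Rational(19, 2), Mul(-1, 900))), 1) = Add(Add(2401, Add(Rational(19, 2), -900)), 1) = Add(Add(2401, Rational(-1781, 2)), 1) = Add(Rational(3021, 2), 1) = Rational(3023, 2)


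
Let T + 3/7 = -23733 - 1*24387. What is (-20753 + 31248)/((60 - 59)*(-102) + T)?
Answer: -73465/337557 ≈ -0.21764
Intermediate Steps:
T = -336843/7 (T = -3/7 + (-23733 - 1*24387) = -3/7 + (-23733 - 24387) = -3/7 - 48120 = -336843/7 ≈ -48120.)
(-20753 + 31248)/((60 - 59)*(-102) + T) = (-20753 + 31248)/((60 - 59)*(-102) - 336843/7) = 10495/(1*(-102) - 336843/7) = 10495/(-102 - 336843/7) = 10495/(-337557/7) = 10495*(-7/337557) = -73465/337557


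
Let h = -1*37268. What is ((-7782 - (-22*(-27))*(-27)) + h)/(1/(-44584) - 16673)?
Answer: 1293471008/743349033 ≈ 1.7401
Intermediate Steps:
h = -37268
((-7782 - (-22*(-27))*(-27)) + h)/(1/(-44584) - 16673) = ((-7782 - (-22*(-27))*(-27)) - 37268)/(1/(-44584) - 16673) = ((-7782 - 594*(-27)) - 37268)/(-1/44584 - 16673) = ((-7782 - 1*(-16038)) - 37268)/(-743349033/44584) = ((-7782 + 16038) - 37268)*(-44584/743349033) = (8256 - 37268)*(-44584/743349033) = -29012*(-44584/743349033) = 1293471008/743349033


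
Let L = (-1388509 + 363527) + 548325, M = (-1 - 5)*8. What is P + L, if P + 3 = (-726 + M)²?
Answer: 122416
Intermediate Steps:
M = -48 (M = -6*8 = -48)
L = -476657 (L = -1024982 + 548325 = -476657)
P = 599073 (P = -3 + (-726 - 48)² = -3 + (-774)² = -3 + 599076 = 599073)
P + L = 599073 - 476657 = 122416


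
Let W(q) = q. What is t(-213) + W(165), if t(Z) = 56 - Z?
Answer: 434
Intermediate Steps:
t(-213) + W(165) = (56 - 1*(-213)) + 165 = (56 + 213) + 165 = 269 + 165 = 434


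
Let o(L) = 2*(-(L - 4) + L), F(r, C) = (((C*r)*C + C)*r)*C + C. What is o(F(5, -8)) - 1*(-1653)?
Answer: 1661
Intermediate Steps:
F(r, C) = C + C*r*(C + r*C²) (F(r, C) = ((r*C² + C)*r)*C + C = ((C + r*C²)*r)*C + C = (r*(C + r*C²))*C + C = C*r*(C + r*C²) + C = C + C*r*(C + r*C²))
o(L) = 8 (o(L) = 2*(-(-4 + L) + L) = 2*((4 - L) + L) = 2*4 = 8)
o(F(5, -8)) - 1*(-1653) = 8 - 1*(-1653) = 8 + 1653 = 1661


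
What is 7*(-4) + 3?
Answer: -25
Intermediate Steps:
7*(-4) + 3 = -28 + 3 = -25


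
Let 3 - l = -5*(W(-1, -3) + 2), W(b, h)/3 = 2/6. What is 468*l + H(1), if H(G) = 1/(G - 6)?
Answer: 42119/5 ≈ 8423.8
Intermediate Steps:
W(b, h) = 1 (W(b, h) = 3*(2/6) = 3*(2*(⅙)) = 3*(⅓) = 1)
l = 18 (l = 3 - (-5)*(1 + 2) = 3 - (-5)*3 = 3 - 1*(-15) = 3 + 15 = 18)
H(G) = 1/(-6 + G)
468*l + H(1) = 468*18 + 1/(-6 + 1) = 8424 + 1/(-5) = 8424 - ⅕ = 42119/5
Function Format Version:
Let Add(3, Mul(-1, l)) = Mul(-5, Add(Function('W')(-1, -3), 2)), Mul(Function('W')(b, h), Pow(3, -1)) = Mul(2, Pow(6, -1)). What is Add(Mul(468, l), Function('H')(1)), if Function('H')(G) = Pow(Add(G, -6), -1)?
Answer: Rational(42119, 5) ≈ 8423.8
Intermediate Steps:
Function('W')(b, h) = 1 (Function('W')(b, h) = Mul(3, Mul(2, Pow(6, -1))) = Mul(3, Mul(2, Rational(1, 6))) = Mul(3, Rational(1, 3)) = 1)
l = 18 (l = Add(3, Mul(-1, Mul(-5, Add(1, 2)))) = Add(3, Mul(-1, Mul(-5, 3))) = Add(3, Mul(-1, -15)) = Add(3, 15) = 18)
Function('H')(G) = Pow(Add(-6, G), -1)
Add(Mul(468, l), Function('H')(1)) = Add(Mul(468, 18), Pow(Add(-6, 1), -1)) = Add(8424, Pow(-5, -1)) = Add(8424, Rational(-1, 5)) = Rational(42119, 5)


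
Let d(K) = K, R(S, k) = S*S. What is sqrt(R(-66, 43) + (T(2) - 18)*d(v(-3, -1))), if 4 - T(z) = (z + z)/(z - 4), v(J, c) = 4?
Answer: 2*sqrt(1077) ≈ 65.635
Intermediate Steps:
R(S, k) = S**2
T(z) = 4 - 2*z/(-4 + z) (T(z) = 4 - (z + z)/(z - 4) = 4 - 2*z/(-4 + z))
sqrt(R(-66, 43) + (T(2) - 18)*d(v(-3, -1))) = sqrt((-66)**2 + (2*(-8 + 2)/(-4 + 2) - 18)*4) = sqrt(4356 + (2*(-6)/(-2) - 18)*4) = sqrt(4356 + (2*(-1/2)*(-6) - 18)*4) = sqrt(4356 + (6 - 18)*4) = sqrt(4356 - 12*4) = sqrt(4356 - 48) = sqrt(4308) = 2*sqrt(1077)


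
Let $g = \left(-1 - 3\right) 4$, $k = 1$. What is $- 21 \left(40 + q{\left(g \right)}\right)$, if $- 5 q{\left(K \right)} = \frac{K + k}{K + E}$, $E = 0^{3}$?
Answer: $- \frac{13377}{16} \approx -836.06$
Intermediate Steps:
$E = 0$
$g = -16$ ($g = \left(-4\right) 4 = -16$)
$q{\left(K \right)} = - \frac{1 + K}{5 K}$ ($q{\left(K \right)} = - \frac{\left(K + 1\right) \frac{1}{K + 0}}{5} = - \frac{\left(1 + K\right) \frac{1}{K}}{5} = - \frac{\frac{1}{K} \left(1 + K\right)}{5} = - \frac{1 + K}{5 K}$)
$- 21 \left(40 + q{\left(g \right)}\right) = - 21 \left(40 + \frac{-1 - -16}{5 \left(-16\right)}\right) = - 21 \left(40 + \frac{1}{5} \left(- \frac{1}{16}\right) \left(-1 + 16\right)\right) = - 21 \left(40 + \frac{1}{5} \left(- \frac{1}{16}\right) 15\right) = - 21 \left(40 - \frac{3}{16}\right) = \left(-21\right) \frac{637}{16} = - \frac{13377}{16}$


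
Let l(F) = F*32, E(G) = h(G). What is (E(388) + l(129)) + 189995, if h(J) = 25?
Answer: 194148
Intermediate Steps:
E(G) = 25
l(F) = 32*F
(E(388) + l(129)) + 189995 = (25 + 32*129) + 189995 = (25 + 4128) + 189995 = 4153 + 189995 = 194148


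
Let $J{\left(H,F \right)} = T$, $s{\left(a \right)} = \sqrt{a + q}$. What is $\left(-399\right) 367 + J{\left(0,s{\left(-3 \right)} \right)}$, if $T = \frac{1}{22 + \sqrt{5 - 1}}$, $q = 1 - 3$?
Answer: $- \frac{3514391}{24} \approx -1.4643 \cdot 10^{5}$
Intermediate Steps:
$q = -2$
$s{\left(a \right)} = \sqrt{-2 + a}$ ($s{\left(a \right)} = \sqrt{a - 2} = \sqrt{-2 + a}$)
$T = \frac{1}{24}$ ($T = \frac{1}{22 + \sqrt{4}} = \frac{1}{22 + 2} = \frac{1}{24} \approx 0.041667$)
$J{\left(H,F \right)} = \frac{1}{24}$
$\left(-399\right) 367 + J{\left(0,s{\left(-3 \right)} \right)} = \left(-399\right) 367 + \frac{1}{24} = -146433 + \frac{1}{24} = - \frac{3514391}{24}$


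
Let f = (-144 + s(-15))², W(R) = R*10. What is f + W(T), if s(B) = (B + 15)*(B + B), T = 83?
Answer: 21566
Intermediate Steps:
s(B) = 2*B*(15 + B) (s(B) = (15 + B)*(2*B) = 2*B*(15 + B))
W(R) = 10*R
f = 20736 (f = (-144 + 2*(-15)*(15 - 15))² = (-144 + 2*(-15)*0)² = (-144 + 0)² = (-144)² = 20736)
f + W(T) = 20736 + 10*83 = 20736 + 830 = 21566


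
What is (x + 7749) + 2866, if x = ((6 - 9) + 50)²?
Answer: 12824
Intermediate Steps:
x = 2209 (x = (-3 + 50)² = 47² = 2209)
(x + 7749) + 2866 = (2209 + 7749) + 2866 = 9958 + 2866 = 12824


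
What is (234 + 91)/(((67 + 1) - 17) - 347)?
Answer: -325/296 ≈ -1.0980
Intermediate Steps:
(234 + 91)/(((67 + 1) - 17) - 347) = 325/((68 - 17) - 347) = 325/(51 - 347) = 325/(-296) = 325*(-1/296) = -325/296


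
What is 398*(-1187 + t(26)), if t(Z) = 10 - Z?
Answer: -478794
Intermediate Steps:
398*(-1187 + t(26)) = 398*(-1187 + (10 - 1*26)) = 398*(-1187 + (10 - 26)) = 398*(-1187 - 16) = 398*(-1203) = -478794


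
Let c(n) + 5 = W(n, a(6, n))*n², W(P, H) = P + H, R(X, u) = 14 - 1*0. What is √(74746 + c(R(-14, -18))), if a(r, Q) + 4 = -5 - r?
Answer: √74545 ≈ 273.03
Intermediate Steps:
R(X, u) = 14 (R(X, u) = 14 + 0 = 14)
a(r, Q) = -9 - r (a(r, Q) = -4 + (-5 - r) = -9 - r)
W(P, H) = H + P
c(n) = -5 + n²*(-15 + n) (c(n) = -5 + ((-9 - 1*6) + n)*n² = -5 + ((-9 - 6) + n)*n² = -5 + (-15 + n)*n² = -5 + n²*(-15 + n))
√(74746 + c(R(-14, -18))) = √(74746 + (-5 + 14²*(-15 + 14))) = √(74746 + (-5 + 196*(-1))) = √(74746 + (-5 - 196)) = √(74746 - 201) = √74545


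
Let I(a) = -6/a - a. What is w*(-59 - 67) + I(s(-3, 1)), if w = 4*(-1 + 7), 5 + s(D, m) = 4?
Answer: -3017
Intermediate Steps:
s(D, m) = -1 (s(D, m) = -5 + 4 = -1)
I(a) = -a - 6/a
w = 24 (w = 4*6 = 24)
w*(-59 - 67) + I(s(-3, 1)) = 24*(-59 - 67) + (-1*(-1) - 6/(-1)) = 24*(-126) + (1 - 6*(-1)) = -3024 + (1 + 6) = -3024 + 7 = -3017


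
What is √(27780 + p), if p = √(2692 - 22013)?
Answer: √(27780 + 139*I) ≈ 166.67 + 0.417*I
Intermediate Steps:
p = 139*I (p = √(-19321) = 139*I ≈ 139.0*I)
√(27780 + p) = √(27780 + 139*I)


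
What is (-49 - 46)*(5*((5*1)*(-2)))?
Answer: 4750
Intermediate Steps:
(-49 - 46)*(5*((5*1)*(-2))) = -475*5*(-2) = -475*(-10) = -95*(-50) = 4750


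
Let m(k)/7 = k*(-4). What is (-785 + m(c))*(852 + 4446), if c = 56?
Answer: -12466194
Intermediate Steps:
m(k) = -28*k (m(k) = 7*(k*(-4)) = 7*(-4*k) = -28*k)
(-785 + m(c))*(852 + 4446) = (-785 - 28*56)*(852 + 4446) = (-785 - 1568)*5298 = -2353*5298 = -12466194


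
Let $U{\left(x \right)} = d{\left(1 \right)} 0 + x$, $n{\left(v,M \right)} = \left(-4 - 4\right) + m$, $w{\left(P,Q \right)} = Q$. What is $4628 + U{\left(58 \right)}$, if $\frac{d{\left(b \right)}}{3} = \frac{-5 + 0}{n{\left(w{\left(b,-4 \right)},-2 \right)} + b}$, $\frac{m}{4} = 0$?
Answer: $4686$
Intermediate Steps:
$m = 0$ ($m = 4 \cdot 0 = 0$)
$n{\left(v,M \right)} = -8$ ($n{\left(v,M \right)} = \left(-4 - 4\right) + 0 = -8 + 0 = -8$)
$d{\left(b \right)} = - \frac{15}{-8 + b}$ ($d{\left(b \right)} = 3 \frac{-5 + 0}{-8 + b} = 3 \left(- \frac{5}{-8 + b}\right) = - \frac{15}{-8 + b}$)
$U{\left(x \right)} = x$ ($U{\left(x \right)} = - \frac{15}{-8 + 1} \cdot 0 + x = - \frac{15}{-7} \cdot 0 + x = \left(-15\right) \left(- \frac{1}{7}\right) 0 + x = \frac{15}{7} \cdot 0 + x = 0 + x = x$)
$4628 + U{\left(58 \right)} = 4628 + 58 = 4686$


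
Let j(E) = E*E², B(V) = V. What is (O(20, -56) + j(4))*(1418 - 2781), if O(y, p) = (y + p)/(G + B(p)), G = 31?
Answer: -2229868/25 ≈ -89195.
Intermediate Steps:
O(y, p) = (p + y)/(31 + p) (O(y, p) = (y + p)/(31 + p) = (p + y)/(31 + p))
j(E) = E³
(O(20, -56) + j(4))*(1418 - 2781) = ((-56 + 20)/(31 - 56) + 4³)*(1418 - 2781) = (-36/(-25) + 64)*(-1363) = (-1/25*(-36) + 64)*(-1363) = (36/25 + 64)*(-1363) = (1636/25)*(-1363) = -2229868/25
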